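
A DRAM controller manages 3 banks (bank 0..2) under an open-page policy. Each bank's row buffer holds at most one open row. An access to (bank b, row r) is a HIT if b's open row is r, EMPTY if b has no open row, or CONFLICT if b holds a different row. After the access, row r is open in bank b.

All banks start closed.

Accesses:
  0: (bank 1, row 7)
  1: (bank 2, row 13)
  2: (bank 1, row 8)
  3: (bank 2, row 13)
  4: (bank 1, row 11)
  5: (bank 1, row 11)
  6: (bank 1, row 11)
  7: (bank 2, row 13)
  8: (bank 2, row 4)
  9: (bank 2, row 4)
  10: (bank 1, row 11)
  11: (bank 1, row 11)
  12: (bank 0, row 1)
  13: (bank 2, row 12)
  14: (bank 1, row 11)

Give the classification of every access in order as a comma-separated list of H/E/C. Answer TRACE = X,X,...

  [0] b1 r7: no row ⇒ E
  [1] b2 r13: no row ⇒ E
  [2] b1 r8: had r7 ⇒ C
  [3] b2 r13: had r13 ⇒ H
  [4] b1 r11: had r8 ⇒ C
  [5] b1 r11: had r11 ⇒ H
  [6] b1 r11: had r11 ⇒ H
  [7] b2 r13: had r13 ⇒ H
  [8] b2 r4: had r13 ⇒ C
  [9] b2 r4: had r4 ⇒ H
  [10] b1 r11: had r11 ⇒ H
  [11] b1 r11: had r11 ⇒ H
  [12] b0 r1: no row ⇒ E
  [13] b2 r12: had r4 ⇒ C
  [14] b1 r11: had r11 ⇒ H

TRACE = E,E,C,H,C,H,H,H,C,H,H,H,E,C,H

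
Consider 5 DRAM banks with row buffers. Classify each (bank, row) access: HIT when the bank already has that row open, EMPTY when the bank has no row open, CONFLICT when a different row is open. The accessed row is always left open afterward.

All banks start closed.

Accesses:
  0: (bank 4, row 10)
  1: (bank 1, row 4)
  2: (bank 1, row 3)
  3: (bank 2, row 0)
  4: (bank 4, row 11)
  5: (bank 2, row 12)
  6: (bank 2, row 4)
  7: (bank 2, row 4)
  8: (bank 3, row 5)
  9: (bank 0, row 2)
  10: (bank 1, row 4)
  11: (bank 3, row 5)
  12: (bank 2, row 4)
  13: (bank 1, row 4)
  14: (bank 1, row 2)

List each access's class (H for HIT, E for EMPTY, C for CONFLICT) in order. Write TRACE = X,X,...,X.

#0 (4,10) E
#1 (1,4) E
#2 (1,3) C  (was 4)
#3 (2,0) E
#4 (4,11) C  (was 10)
#5 (2,12) C  (was 0)
#6 (2,4) C  (was 12)
#7 (2,4) H  (was 4)
#8 (3,5) E
#9 (0,2) E
#10 (1,4) C  (was 3)
#11 (3,5) H  (was 5)
#12 (2,4) H  (was 4)
#13 (1,4) H  (was 4)
#14 (1,2) C  (was 4)

TRACE = E,E,C,E,C,C,C,H,E,E,C,H,H,H,C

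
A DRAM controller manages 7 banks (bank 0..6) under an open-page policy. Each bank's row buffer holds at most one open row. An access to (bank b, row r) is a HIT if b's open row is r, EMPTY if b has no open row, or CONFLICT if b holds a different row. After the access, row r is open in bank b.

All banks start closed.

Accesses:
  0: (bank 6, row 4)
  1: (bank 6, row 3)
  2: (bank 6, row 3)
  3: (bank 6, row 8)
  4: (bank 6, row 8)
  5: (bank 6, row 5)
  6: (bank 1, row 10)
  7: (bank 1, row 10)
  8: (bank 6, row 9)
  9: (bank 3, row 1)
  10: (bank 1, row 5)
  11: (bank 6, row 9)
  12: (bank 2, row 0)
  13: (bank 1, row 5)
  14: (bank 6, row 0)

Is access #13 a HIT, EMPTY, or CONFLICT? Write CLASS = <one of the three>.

  [0] b6 r4: no row ⇒ E
  [1] b6 r3: had r4 ⇒ C
  [2] b6 r3: had r3 ⇒ H
  [3] b6 r8: had r3 ⇒ C
  [4] b6 r8: had r8 ⇒ H
  [5] b6 r5: had r8 ⇒ C
  [6] b1 r10: no row ⇒ E
  [7] b1 r10: had r10 ⇒ H
  [8] b6 r9: had r5 ⇒ C
  [9] b3 r1: no row ⇒ E
  [10] b1 r5: had r10 ⇒ C
  [11] b6 r9: had r9 ⇒ H
  [12] b2 r0: no row ⇒ E
  [13] b1 r5: had r5 ⇒ H
  [14] b6 r0: had r9 ⇒ C

CLASS = HIT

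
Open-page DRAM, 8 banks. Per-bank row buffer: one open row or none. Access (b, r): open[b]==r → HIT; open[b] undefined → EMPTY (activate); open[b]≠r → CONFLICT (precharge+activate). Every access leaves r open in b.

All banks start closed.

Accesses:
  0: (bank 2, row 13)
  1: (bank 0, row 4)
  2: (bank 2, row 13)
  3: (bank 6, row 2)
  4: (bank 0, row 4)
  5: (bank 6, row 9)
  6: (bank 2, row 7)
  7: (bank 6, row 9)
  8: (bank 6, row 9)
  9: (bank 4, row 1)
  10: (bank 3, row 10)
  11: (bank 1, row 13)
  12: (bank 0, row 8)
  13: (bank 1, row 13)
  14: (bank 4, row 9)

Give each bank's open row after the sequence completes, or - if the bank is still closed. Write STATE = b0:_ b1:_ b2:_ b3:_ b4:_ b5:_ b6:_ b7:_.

#0 (2,13) E
#1 (0,4) E
#2 (2,13) H  (was 13)
#3 (6,2) E
#4 (0,4) H  (was 4)
#5 (6,9) C  (was 2)
#6 (2,7) C  (was 13)
#7 (6,9) H  (was 9)
#8 (6,9) H  (was 9)
#9 (4,1) E
#10 (3,10) E
#11 (1,13) E
#12 (0,8) C  (was 4)
#13 (1,13) H  (was 13)
#14 (4,9) C  (was 1)

STATE = b0:8 b1:13 b2:7 b3:10 b4:9 b5:- b6:9 b7:-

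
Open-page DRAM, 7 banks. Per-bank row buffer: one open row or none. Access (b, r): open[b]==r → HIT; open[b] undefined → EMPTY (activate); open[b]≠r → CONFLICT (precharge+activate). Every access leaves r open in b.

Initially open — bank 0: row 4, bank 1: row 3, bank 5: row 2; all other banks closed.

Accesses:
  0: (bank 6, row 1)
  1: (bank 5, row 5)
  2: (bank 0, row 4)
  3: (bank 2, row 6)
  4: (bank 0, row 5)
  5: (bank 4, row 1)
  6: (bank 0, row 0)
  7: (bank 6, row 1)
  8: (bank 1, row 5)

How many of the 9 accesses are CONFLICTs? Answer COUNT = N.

step 0: bank6 None->1 [EMPTY]
step 1: bank5 2->5 [CONFLICT]
step 2: bank0 4->4 [HIT]
step 3: bank2 None->6 [EMPTY]
step 4: bank0 4->5 [CONFLICT]
step 5: bank4 None->1 [EMPTY]
step 6: bank0 5->0 [CONFLICT]
step 7: bank6 1->1 [HIT]
step 8: bank1 3->5 [CONFLICT]

COUNT = 4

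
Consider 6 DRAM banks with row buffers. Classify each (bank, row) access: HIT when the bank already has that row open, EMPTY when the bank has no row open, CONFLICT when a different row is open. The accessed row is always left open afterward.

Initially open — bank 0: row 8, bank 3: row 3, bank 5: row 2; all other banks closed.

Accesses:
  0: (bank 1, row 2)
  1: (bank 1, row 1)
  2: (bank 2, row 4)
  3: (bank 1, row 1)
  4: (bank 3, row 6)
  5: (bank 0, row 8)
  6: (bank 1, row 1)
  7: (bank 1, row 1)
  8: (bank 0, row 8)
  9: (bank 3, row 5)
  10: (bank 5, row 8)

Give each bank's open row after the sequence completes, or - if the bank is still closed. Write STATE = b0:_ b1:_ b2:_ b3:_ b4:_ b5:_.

STATE = b0:8 b1:1 b2:4 b3:5 b4:- b5:8

#0 (1,2) E
#1 (1,1) C  (was 2)
#2 (2,4) E
#3 (1,1) H  (was 1)
#4 (3,6) C  (was 3)
#5 (0,8) H  (was 8)
#6 (1,1) H  (was 1)
#7 (1,1) H  (was 1)
#8 (0,8) H  (was 8)
#9 (3,5) C  (was 6)
#10 (5,8) C  (was 2)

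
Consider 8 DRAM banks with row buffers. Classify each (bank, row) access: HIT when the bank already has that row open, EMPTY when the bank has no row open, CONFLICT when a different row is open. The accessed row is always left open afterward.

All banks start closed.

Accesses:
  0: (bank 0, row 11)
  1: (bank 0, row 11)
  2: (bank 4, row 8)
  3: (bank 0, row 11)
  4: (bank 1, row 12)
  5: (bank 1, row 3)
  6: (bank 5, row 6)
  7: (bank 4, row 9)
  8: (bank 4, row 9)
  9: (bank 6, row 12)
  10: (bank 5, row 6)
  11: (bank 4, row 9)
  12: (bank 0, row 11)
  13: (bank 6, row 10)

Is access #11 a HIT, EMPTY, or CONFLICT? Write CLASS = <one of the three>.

CLASS = HIT

step 0: bank0 None->11 [EMPTY]
step 1: bank0 11->11 [HIT]
step 2: bank4 None->8 [EMPTY]
step 3: bank0 11->11 [HIT]
step 4: bank1 None->12 [EMPTY]
step 5: bank1 12->3 [CONFLICT]
step 6: bank5 None->6 [EMPTY]
step 7: bank4 8->9 [CONFLICT]
step 8: bank4 9->9 [HIT]
step 9: bank6 None->12 [EMPTY]
step 10: bank5 6->6 [HIT]
step 11: bank4 9->9 [HIT]
step 12: bank0 11->11 [HIT]
step 13: bank6 12->10 [CONFLICT]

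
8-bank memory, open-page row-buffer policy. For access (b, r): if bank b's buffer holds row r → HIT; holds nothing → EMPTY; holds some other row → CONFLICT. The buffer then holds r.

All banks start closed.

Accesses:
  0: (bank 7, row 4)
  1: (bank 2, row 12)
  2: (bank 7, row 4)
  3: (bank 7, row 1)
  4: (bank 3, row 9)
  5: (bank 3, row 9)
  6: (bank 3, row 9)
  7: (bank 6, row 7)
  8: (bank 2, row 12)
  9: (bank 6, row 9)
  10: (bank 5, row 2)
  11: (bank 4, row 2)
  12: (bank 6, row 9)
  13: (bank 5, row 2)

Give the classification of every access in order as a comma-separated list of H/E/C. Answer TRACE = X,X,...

TRACE = E,E,H,C,E,H,H,E,H,C,E,E,H,H

0: bank 7 row 4 — prev None → EMPTY
1: bank 2 row 12 — prev None → EMPTY
2: bank 7 row 4 — prev 4 → HIT
3: bank 7 row 1 — prev 4 → CONFLICT
4: bank 3 row 9 — prev None → EMPTY
5: bank 3 row 9 — prev 9 → HIT
6: bank 3 row 9 — prev 9 → HIT
7: bank 6 row 7 — prev None → EMPTY
8: bank 2 row 12 — prev 12 → HIT
9: bank 6 row 9 — prev 7 → CONFLICT
10: bank 5 row 2 — prev None → EMPTY
11: bank 4 row 2 — prev None → EMPTY
12: bank 6 row 9 — prev 9 → HIT
13: bank 5 row 2 — prev 2 → HIT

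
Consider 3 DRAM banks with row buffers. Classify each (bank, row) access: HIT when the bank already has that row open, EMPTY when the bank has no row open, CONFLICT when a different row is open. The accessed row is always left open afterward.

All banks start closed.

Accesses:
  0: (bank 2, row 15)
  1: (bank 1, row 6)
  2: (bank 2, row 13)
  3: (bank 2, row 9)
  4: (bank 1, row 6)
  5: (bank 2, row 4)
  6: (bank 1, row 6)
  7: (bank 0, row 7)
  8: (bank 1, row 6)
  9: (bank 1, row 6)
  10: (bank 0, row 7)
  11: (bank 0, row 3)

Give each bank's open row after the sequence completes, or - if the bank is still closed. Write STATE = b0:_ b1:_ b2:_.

step 0: bank2 None->15 [EMPTY]
step 1: bank1 None->6 [EMPTY]
step 2: bank2 15->13 [CONFLICT]
step 3: bank2 13->9 [CONFLICT]
step 4: bank1 6->6 [HIT]
step 5: bank2 9->4 [CONFLICT]
step 6: bank1 6->6 [HIT]
step 7: bank0 None->7 [EMPTY]
step 8: bank1 6->6 [HIT]
step 9: bank1 6->6 [HIT]
step 10: bank0 7->7 [HIT]
step 11: bank0 7->3 [CONFLICT]

STATE = b0:3 b1:6 b2:4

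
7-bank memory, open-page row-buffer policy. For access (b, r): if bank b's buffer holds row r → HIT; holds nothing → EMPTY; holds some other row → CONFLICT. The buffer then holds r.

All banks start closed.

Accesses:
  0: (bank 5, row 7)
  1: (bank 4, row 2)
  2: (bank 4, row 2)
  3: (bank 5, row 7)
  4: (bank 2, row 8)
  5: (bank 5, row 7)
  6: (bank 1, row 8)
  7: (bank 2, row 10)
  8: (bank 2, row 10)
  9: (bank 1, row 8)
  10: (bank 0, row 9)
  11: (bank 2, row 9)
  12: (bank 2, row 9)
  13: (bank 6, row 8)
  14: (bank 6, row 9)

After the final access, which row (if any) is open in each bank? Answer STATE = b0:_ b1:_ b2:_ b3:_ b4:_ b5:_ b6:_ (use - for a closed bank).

STATE = b0:9 b1:8 b2:9 b3:- b4:2 b5:7 b6:9

step 0: bank5 None->7 [EMPTY]
step 1: bank4 None->2 [EMPTY]
step 2: bank4 2->2 [HIT]
step 3: bank5 7->7 [HIT]
step 4: bank2 None->8 [EMPTY]
step 5: bank5 7->7 [HIT]
step 6: bank1 None->8 [EMPTY]
step 7: bank2 8->10 [CONFLICT]
step 8: bank2 10->10 [HIT]
step 9: bank1 8->8 [HIT]
step 10: bank0 None->9 [EMPTY]
step 11: bank2 10->9 [CONFLICT]
step 12: bank2 9->9 [HIT]
step 13: bank6 None->8 [EMPTY]
step 14: bank6 8->9 [CONFLICT]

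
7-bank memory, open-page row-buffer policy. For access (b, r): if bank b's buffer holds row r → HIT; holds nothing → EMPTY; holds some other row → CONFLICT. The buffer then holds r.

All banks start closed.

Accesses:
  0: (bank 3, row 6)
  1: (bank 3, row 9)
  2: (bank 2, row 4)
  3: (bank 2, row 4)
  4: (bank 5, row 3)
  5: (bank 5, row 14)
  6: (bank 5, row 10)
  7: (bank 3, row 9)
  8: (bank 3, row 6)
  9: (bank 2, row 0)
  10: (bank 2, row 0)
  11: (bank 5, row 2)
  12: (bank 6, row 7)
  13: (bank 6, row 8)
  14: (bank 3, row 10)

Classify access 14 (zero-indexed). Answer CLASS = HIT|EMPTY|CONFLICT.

CLASS = CONFLICT

#0 (3,6) E
#1 (3,9) C  (was 6)
#2 (2,4) E
#3 (2,4) H  (was 4)
#4 (5,3) E
#5 (5,14) C  (was 3)
#6 (5,10) C  (was 14)
#7 (3,9) H  (was 9)
#8 (3,6) C  (was 9)
#9 (2,0) C  (was 4)
#10 (2,0) H  (was 0)
#11 (5,2) C  (was 10)
#12 (6,7) E
#13 (6,8) C  (was 7)
#14 (3,10) C  (was 6)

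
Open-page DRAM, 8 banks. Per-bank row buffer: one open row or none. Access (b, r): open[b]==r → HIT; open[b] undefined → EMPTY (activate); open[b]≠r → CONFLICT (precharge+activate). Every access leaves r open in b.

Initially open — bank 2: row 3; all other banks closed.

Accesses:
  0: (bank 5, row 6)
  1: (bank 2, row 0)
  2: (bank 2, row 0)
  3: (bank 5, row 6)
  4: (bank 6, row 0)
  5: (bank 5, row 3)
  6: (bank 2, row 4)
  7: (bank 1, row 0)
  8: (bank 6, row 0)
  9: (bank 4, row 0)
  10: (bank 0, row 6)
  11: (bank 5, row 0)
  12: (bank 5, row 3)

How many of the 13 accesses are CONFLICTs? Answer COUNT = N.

step 0: bank5 None->6 [EMPTY]
step 1: bank2 3->0 [CONFLICT]
step 2: bank2 0->0 [HIT]
step 3: bank5 6->6 [HIT]
step 4: bank6 None->0 [EMPTY]
step 5: bank5 6->3 [CONFLICT]
step 6: bank2 0->4 [CONFLICT]
step 7: bank1 None->0 [EMPTY]
step 8: bank6 0->0 [HIT]
step 9: bank4 None->0 [EMPTY]
step 10: bank0 None->6 [EMPTY]
step 11: bank5 3->0 [CONFLICT]
step 12: bank5 0->3 [CONFLICT]

COUNT = 5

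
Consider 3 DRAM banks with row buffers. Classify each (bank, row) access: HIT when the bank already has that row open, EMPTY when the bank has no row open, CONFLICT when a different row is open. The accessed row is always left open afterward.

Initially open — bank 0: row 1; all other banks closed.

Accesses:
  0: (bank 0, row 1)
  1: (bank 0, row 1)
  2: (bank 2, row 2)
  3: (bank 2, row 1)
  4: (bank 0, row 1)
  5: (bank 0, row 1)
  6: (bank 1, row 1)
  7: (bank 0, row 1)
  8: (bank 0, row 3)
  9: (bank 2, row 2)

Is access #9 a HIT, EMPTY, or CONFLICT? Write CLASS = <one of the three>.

CLASS = CONFLICT

step 0: bank0 1->1 [HIT]
step 1: bank0 1->1 [HIT]
step 2: bank2 None->2 [EMPTY]
step 3: bank2 2->1 [CONFLICT]
step 4: bank0 1->1 [HIT]
step 5: bank0 1->1 [HIT]
step 6: bank1 None->1 [EMPTY]
step 7: bank0 1->1 [HIT]
step 8: bank0 1->3 [CONFLICT]
step 9: bank2 1->2 [CONFLICT]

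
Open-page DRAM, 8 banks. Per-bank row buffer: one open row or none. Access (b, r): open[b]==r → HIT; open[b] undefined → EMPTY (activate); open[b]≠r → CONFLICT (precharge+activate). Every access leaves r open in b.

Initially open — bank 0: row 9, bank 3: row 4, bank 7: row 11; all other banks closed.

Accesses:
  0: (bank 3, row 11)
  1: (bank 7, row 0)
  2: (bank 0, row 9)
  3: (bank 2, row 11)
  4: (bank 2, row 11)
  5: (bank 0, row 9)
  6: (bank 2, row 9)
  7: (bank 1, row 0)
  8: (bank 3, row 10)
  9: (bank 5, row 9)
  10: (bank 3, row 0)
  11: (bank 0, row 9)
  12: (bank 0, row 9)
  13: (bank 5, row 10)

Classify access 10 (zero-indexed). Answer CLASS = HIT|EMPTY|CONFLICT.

CLASS = CONFLICT

#0 (3,11) C  (was 4)
#1 (7,0) C  (was 11)
#2 (0,9) H  (was 9)
#3 (2,11) E
#4 (2,11) H  (was 11)
#5 (0,9) H  (was 9)
#6 (2,9) C  (was 11)
#7 (1,0) E
#8 (3,10) C  (was 11)
#9 (5,9) E
#10 (3,0) C  (was 10)
#11 (0,9) H  (was 9)
#12 (0,9) H  (was 9)
#13 (5,10) C  (was 9)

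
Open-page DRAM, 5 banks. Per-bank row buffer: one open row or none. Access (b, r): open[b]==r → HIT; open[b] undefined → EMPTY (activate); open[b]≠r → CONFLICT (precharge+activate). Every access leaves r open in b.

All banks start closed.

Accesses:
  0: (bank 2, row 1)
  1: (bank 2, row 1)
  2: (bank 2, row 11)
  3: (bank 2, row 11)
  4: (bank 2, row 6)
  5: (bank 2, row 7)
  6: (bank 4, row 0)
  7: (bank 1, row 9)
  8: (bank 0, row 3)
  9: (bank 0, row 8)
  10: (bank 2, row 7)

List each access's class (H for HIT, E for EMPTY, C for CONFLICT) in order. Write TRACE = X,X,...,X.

TRACE = E,H,C,H,C,C,E,E,E,C,H

step 0: bank2 None->1 [EMPTY]
step 1: bank2 1->1 [HIT]
step 2: bank2 1->11 [CONFLICT]
step 3: bank2 11->11 [HIT]
step 4: bank2 11->6 [CONFLICT]
step 5: bank2 6->7 [CONFLICT]
step 6: bank4 None->0 [EMPTY]
step 7: bank1 None->9 [EMPTY]
step 8: bank0 None->3 [EMPTY]
step 9: bank0 3->8 [CONFLICT]
step 10: bank2 7->7 [HIT]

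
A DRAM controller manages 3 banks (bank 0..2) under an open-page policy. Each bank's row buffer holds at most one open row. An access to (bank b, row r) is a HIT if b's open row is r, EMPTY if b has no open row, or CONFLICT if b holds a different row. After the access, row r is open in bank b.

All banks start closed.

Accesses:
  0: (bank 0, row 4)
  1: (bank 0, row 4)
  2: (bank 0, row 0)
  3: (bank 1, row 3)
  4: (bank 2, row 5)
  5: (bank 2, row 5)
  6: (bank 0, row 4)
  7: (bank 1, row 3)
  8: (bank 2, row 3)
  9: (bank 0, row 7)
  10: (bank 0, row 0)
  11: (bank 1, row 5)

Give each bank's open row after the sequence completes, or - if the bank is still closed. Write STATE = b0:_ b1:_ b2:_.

  [0] b0 r4: no row ⇒ E
  [1] b0 r4: had r4 ⇒ H
  [2] b0 r0: had r4 ⇒ C
  [3] b1 r3: no row ⇒ E
  [4] b2 r5: no row ⇒ E
  [5] b2 r5: had r5 ⇒ H
  [6] b0 r4: had r0 ⇒ C
  [7] b1 r3: had r3 ⇒ H
  [8] b2 r3: had r5 ⇒ C
  [9] b0 r7: had r4 ⇒ C
  [10] b0 r0: had r7 ⇒ C
  [11] b1 r5: had r3 ⇒ C

STATE = b0:0 b1:5 b2:3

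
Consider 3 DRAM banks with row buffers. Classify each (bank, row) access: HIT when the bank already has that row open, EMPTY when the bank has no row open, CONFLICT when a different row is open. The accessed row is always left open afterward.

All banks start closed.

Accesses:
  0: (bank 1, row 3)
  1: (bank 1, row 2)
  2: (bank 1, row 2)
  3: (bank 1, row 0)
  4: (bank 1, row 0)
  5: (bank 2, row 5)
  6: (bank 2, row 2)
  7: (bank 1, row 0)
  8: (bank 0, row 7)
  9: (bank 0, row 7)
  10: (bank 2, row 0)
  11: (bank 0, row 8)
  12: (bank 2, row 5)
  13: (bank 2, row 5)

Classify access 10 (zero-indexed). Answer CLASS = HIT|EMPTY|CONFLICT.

CLASS = CONFLICT

step 0: bank1 None->3 [EMPTY]
step 1: bank1 3->2 [CONFLICT]
step 2: bank1 2->2 [HIT]
step 3: bank1 2->0 [CONFLICT]
step 4: bank1 0->0 [HIT]
step 5: bank2 None->5 [EMPTY]
step 6: bank2 5->2 [CONFLICT]
step 7: bank1 0->0 [HIT]
step 8: bank0 None->7 [EMPTY]
step 9: bank0 7->7 [HIT]
step 10: bank2 2->0 [CONFLICT]
step 11: bank0 7->8 [CONFLICT]
step 12: bank2 0->5 [CONFLICT]
step 13: bank2 5->5 [HIT]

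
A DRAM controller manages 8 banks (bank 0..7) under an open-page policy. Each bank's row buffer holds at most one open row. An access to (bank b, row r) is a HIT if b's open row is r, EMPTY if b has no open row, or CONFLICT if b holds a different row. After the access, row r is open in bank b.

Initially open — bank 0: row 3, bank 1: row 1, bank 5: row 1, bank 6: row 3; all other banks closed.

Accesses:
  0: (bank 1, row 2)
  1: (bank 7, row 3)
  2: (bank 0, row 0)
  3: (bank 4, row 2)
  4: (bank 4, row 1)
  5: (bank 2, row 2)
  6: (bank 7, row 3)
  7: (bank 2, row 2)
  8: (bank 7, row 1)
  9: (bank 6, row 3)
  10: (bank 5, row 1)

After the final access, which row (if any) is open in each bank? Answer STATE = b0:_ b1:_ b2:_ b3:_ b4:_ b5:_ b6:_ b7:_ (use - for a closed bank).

STATE = b0:0 b1:2 b2:2 b3:- b4:1 b5:1 b6:3 b7:1

  [0] b1 r2: had r1 ⇒ C
  [1] b7 r3: no row ⇒ E
  [2] b0 r0: had r3 ⇒ C
  [3] b4 r2: no row ⇒ E
  [4] b4 r1: had r2 ⇒ C
  [5] b2 r2: no row ⇒ E
  [6] b7 r3: had r3 ⇒ H
  [7] b2 r2: had r2 ⇒ H
  [8] b7 r1: had r3 ⇒ C
  [9] b6 r3: had r3 ⇒ H
  [10] b5 r1: had r1 ⇒ H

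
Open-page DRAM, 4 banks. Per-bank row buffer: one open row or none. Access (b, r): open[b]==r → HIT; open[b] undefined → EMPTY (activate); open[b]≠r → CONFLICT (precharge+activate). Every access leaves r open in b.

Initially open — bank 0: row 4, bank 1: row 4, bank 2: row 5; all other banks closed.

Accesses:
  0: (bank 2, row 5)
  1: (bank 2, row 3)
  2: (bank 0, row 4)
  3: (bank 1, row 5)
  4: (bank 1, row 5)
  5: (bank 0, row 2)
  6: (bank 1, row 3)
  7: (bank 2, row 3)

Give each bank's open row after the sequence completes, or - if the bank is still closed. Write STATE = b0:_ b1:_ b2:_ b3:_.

STATE = b0:2 b1:3 b2:3 b3:-

0: bank 2 row 5 — prev 5 → HIT
1: bank 2 row 3 — prev 5 → CONFLICT
2: bank 0 row 4 — prev 4 → HIT
3: bank 1 row 5 — prev 4 → CONFLICT
4: bank 1 row 5 — prev 5 → HIT
5: bank 0 row 2 — prev 4 → CONFLICT
6: bank 1 row 3 — prev 5 → CONFLICT
7: bank 2 row 3 — prev 3 → HIT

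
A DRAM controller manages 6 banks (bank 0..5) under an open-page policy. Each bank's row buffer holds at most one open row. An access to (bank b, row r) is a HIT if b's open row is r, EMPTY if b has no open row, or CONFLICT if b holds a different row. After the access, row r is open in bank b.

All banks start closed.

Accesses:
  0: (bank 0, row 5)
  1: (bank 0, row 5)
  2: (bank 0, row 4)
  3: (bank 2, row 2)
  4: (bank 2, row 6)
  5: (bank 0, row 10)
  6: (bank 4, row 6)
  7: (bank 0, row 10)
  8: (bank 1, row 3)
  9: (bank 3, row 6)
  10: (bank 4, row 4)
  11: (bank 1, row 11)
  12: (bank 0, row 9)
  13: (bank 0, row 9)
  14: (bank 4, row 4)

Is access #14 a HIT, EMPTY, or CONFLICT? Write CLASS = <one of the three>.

#0 (0,5) E
#1 (0,5) H  (was 5)
#2 (0,4) C  (was 5)
#3 (2,2) E
#4 (2,6) C  (was 2)
#5 (0,10) C  (was 4)
#6 (4,6) E
#7 (0,10) H  (was 10)
#8 (1,3) E
#9 (3,6) E
#10 (4,4) C  (was 6)
#11 (1,11) C  (was 3)
#12 (0,9) C  (was 10)
#13 (0,9) H  (was 9)
#14 (4,4) H  (was 4)

CLASS = HIT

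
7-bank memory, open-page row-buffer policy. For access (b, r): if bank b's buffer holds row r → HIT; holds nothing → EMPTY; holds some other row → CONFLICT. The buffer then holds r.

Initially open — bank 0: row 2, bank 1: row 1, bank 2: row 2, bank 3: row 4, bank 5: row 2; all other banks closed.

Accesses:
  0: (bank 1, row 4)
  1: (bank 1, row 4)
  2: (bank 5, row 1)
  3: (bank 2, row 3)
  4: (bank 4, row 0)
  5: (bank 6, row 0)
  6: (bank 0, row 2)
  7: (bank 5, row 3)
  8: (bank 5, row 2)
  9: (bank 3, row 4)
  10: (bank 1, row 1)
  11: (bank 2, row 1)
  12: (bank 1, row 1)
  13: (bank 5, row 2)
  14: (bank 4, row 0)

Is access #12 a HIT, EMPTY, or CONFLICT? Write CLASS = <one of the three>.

step 0: bank1 1->4 [CONFLICT]
step 1: bank1 4->4 [HIT]
step 2: bank5 2->1 [CONFLICT]
step 3: bank2 2->3 [CONFLICT]
step 4: bank4 None->0 [EMPTY]
step 5: bank6 None->0 [EMPTY]
step 6: bank0 2->2 [HIT]
step 7: bank5 1->3 [CONFLICT]
step 8: bank5 3->2 [CONFLICT]
step 9: bank3 4->4 [HIT]
step 10: bank1 4->1 [CONFLICT]
step 11: bank2 3->1 [CONFLICT]
step 12: bank1 1->1 [HIT]
step 13: bank5 2->2 [HIT]
step 14: bank4 0->0 [HIT]

CLASS = HIT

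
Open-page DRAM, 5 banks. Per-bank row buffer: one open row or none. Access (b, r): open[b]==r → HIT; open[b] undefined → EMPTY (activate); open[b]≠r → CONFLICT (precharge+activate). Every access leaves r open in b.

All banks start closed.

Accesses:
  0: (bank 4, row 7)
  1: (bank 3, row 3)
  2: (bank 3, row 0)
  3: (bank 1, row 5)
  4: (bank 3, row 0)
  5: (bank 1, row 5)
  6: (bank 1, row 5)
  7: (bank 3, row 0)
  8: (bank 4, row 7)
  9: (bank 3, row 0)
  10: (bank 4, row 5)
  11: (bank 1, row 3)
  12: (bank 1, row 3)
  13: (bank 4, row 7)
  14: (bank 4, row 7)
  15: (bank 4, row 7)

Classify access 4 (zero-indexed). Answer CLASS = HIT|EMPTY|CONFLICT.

CLASS = HIT

  [0] b4 r7: no row ⇒ E
  [1] b3 r3: no row ⇒ E
  [2] b3 r0: had r3 ⇒ C
  [3] b1 r5: no row ⇒ E
  [4] b3 r0: had r0 ⇒ H
  [5] b1 r5: had r5 ⇒ H
  [6] b1 r5: had r5 ⇒ H
  [7] b3 r0: had r0 ⇒ H
  [8] b4 r7: had r7 ⇒ H
  [9] b3 r0: had r0 ⇒ H
  [10] b4 r5: had r7 ⇒ C
  [11] b1 r3: had r5 ⇒ C
  [12] b1 r3: had r3 ⇒ H
  [13] b4 r7: had r5 ⇒ C
  [14] b4 r7: had r7 ⇒ H
  [15] b4 r7: had r7 ⇒ H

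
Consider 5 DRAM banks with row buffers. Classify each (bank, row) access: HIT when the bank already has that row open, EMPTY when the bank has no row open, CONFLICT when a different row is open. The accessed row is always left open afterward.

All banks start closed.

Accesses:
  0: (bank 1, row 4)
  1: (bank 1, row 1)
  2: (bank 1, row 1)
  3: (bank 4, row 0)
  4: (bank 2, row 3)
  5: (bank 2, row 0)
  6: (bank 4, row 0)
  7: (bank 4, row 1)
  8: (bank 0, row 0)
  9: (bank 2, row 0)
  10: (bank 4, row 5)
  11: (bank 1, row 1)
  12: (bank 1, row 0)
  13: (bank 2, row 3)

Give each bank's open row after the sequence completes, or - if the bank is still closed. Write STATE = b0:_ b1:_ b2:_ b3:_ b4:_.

0: bank 1 row 4 — prev None → EMPTY
1: bank 1 row 1 — prev 4 → CONFLICT
2: bank 1 row 1 — prev 1 → HIT
3: bank 4 row 0 — prev None → EMPTY
4: bank 2 row 3 — prev None → EMPTY
5: bank 2 row 0 — prev 3 → CONFLICT
6: bank 4 row 0 — prev 0 → HIT
7: bank 4 row 1 — prev 0 → CONFLICT
8: bank 0 row 0 — prev None → EMPTY
9: bank 2 row 0 — prev 0 → HIT
10: bank 4 row 5 — prev 1 → CONFLICT
11: bank 1 row 1 — prev 1 → HIT
12: bank 1 row 0 — prev 1 → CONFLICT
13: bank 2 row 3 — prev 0 → CONFLICT

STATE = b0:0 b1:0 b2:3 b3:- b4:5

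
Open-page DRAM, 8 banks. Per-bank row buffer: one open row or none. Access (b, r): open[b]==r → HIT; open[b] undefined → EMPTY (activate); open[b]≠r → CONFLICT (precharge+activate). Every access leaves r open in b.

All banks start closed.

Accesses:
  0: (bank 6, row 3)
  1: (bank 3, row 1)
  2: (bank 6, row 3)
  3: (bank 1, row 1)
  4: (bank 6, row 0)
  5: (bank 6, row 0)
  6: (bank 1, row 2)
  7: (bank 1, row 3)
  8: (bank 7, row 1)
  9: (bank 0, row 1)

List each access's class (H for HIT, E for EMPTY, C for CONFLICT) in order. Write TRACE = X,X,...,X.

  [0] b6 r3: no row ⇒ E
  [1] b3 r1: no row ⇒ E
  [2] b6 r3: had r3 ⇒ H
  [3] b1 r1: no row ⇒ E
  [4] b6 r0: had r3 ⇒ C
  [5] b6 r0: had r0 ⇒ H
  [6] b1 r2: had r1 ⇒ C
  [7] b1 r3: had r2 ⇒ C
  [8] b7 r1: no row ⇒ E
  [9] b0 r1: no row ⇒ E

TRACE = E,E,H,E,C,H,C,C,E,E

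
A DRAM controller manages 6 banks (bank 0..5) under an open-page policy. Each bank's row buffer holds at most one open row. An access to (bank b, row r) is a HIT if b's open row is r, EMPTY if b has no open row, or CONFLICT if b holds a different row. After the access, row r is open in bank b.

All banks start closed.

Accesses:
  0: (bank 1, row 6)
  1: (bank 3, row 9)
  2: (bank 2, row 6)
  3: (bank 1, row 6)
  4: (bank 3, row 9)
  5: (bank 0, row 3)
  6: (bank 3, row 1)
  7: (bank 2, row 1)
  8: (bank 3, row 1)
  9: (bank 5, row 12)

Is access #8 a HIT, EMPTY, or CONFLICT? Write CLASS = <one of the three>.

  [0] b1 r6: no row ⇒ E
  [1] b3 r9: no row ⇒ E
  [2] b2 r6: no row ⇒ E
  [3] b1 r6: had r6 ⇒ H
  [4] b3 r9: had r9 ⇒ H
  [5] b0 r3: no row ⇒ E
  [6] b3 r1: had r9 ⇒ C
  [7] b2 r1: had r6 ⇒ C
  [8] b3 r1: had r1 ⇒ H
  [9] b5 r12: no row ⇒ E

CLASS = HIT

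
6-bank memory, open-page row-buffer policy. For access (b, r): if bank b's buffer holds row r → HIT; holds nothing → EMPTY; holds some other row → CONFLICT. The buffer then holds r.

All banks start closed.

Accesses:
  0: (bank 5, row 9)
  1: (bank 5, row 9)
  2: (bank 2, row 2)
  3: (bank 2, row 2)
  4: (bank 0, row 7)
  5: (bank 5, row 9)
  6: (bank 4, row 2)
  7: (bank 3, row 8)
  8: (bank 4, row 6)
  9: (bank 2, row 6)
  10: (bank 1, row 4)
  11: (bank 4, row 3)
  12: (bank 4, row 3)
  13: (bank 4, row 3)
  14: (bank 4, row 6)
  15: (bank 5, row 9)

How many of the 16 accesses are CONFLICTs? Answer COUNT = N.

COUNT = 4

step 0: bank5 None->9 [EMPTY]
step 1: bank5 9->9 [HIT]
step 2: bank2 None->2 [EMPTY]
step 3: bank2 2->2 [HIT]
step 4: bank0 None->7 [EMPTY]
step 5: bank5 9->9 [HIT]
step 6: bank4 None->2 [EMPTY]
step 7: bank3 None->8 [EMPTY]
step 8: bank4 2->6 [CONFLICT]
step 9: bank2 2->6 [CONFLICT]
step 10: bank1 None->4 [EMPTY]
step 11: bank4 6->3 [CONFLICT]
step 12: bank4 3->3 [HIT]
step 13: bank4 3->3 [HIT]
step 14: bank4 3->6 [CONFLICT]
step 15: bank5 9->9 [HIT]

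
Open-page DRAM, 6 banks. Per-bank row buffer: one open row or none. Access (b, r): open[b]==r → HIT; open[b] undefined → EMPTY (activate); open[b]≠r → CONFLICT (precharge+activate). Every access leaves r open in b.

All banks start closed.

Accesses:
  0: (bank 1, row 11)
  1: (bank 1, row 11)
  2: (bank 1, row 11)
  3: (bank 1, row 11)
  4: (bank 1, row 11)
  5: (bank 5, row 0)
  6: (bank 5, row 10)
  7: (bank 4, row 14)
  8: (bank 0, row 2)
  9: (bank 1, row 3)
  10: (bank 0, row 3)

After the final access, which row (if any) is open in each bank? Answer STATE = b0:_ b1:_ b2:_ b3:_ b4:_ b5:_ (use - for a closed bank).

#0 (1,11) E
#1 (1,11) H  (was 11)
#2 (1,11) H  (was 11)
#3 (1,11) H  (was 11)
#4 (1,11) H  (was 11)
#5 (5,0) E
#6 (5,10) C  (was 0)
#7 (4,14) E
#8 (0,2) E
#9 (1,3) C  (was 11)
#10 (0,3) C  (was 2)

STATE = b0:3 b1:3 b2:- b3:- b4:14 b5:10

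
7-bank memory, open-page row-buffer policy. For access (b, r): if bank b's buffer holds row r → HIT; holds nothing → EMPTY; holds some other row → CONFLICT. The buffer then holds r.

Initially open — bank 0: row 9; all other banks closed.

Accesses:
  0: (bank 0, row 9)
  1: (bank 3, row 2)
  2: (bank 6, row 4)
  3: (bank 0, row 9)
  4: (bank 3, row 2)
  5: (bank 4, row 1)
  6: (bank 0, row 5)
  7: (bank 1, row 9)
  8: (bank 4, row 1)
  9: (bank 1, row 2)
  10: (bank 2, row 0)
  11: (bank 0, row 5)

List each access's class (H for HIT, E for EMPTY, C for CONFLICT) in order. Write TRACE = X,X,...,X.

  [0] b0 r9: had r9 ⇒ H
  [1] b3 r2: no row ⇒ E
  [2] b6 r4: no row ⇒ E
  [3] b0 r9: had r9 ⇒ H
  [4] b3 r2: had r2 ⇒ H
  [5] b4 r1: no row ⇒ E
  [6] b0 r5: had r9 ⇒ C
  [7] b1 r9: no row ⇒ E
  [8] b4 r1: had r1 ⇒ H
  [9] b1 r2: had r9 ⇒ C
  [10] b2 r0: no row ⇒ E
  [11] b0 r5: had r5 ⇒ H

TRACE = H,E,E,H,H,E,C,E,H,C,E,H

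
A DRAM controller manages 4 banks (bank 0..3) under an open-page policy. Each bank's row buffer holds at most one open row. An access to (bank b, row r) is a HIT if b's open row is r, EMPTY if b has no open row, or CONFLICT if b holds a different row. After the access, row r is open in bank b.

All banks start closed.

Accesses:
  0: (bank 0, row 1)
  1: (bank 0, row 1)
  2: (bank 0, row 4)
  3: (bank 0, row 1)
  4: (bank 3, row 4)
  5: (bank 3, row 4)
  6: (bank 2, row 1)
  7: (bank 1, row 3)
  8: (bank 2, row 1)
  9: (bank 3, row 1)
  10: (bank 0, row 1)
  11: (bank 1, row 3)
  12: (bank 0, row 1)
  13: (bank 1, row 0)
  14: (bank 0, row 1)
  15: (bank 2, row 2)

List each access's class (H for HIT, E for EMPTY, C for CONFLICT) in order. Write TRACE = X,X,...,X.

0: bank 0 row 1 — prev None → EMPTY
1: bank 0 row 1 — prev 1 → HIT
2: bank 0 row 4 — prev 1 → CONFLICT
3: bank 0 row 1 — prev 4 → CONFLICT
4: bank 3 row 4 — prev None → EMPTY
5: bank 3 row 4 — prev 4 → HIT
6: bank 2 row 1 — prev None → EMPTY
7: bank 1 row 3 — prev None → EMPTY
8: bank 2 row 1 — prev 1 → HIT
9: bank 3 row 1 — prev 4 → CONFLICT
10: bank 0 row 1 — prev 1 → HIT
11: bank 1 row 3 — prev 3 → HIT
12: bank 0 row 1 — prev 1 → HIT
13: bank 1 row 0 — prev 3 → CONFLICT
14: bank 0 row 1 — prev 1 → HIT
15: bank 2 row 2 — prev 1 → CONFLICT

TRACE = E,H,C,C,E,H,E,E,H,C,H,H,H,C,H,C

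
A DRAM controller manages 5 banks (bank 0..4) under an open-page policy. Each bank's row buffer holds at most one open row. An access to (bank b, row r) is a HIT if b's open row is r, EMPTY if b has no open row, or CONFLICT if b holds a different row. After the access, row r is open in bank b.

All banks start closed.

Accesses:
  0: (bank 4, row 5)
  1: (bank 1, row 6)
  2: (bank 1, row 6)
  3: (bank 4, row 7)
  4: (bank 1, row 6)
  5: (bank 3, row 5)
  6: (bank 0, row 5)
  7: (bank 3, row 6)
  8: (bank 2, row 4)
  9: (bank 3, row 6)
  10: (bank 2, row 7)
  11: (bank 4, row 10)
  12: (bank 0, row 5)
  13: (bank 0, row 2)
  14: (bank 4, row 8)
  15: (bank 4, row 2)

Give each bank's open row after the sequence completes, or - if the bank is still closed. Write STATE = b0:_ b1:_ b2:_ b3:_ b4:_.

STATE = b0:2 b1:6 b2:7 b3:6 b4:2

0: bank 4 row 5 — prev None → EMPTY
1: bank 1 row 6 — prev None → EMPTY
2: bank 1 row 6 — prev 6 → HIT
3: bank 4 row 7 — prev 5 → CONFLICT
4: bank 1 row 6 — prev 6 → HIT
5: bank 3 row 5 — prev None → EMPTY
6: bank 0 row 5 — prev None → EMPTY
7: bank 3 row 6 — prev 5 → CONFLICT
8: bank 2 row 4 — prev None → EMPTY
9: bank 3 row 6 — prev 6 → HIT
10: bank 2 row 7 — prev 4 → CONFLICT
11: bank 4 row 10 — prev 7 → CONFLICT
12: bank 0 row 5 — prev 5 → HIT
13: bank 0 row 2 — prev 5 → CONFLICT
14: bank 4 row 8 — prev 10 → CONFLICT
15: bank 4 row 2 — prev 8 → CONFLICT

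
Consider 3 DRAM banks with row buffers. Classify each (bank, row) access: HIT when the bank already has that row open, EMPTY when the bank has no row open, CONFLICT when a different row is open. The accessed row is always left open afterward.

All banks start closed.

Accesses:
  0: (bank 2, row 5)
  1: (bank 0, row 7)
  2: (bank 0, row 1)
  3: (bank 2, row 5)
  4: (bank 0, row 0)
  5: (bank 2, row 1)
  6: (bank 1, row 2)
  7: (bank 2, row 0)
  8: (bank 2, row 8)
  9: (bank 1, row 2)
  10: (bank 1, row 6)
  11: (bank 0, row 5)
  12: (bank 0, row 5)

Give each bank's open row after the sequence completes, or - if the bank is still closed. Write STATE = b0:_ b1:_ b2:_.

  [0] b2 r5: no row ⇒ E
  [1] b0 r7: no row ⇒ E
  [2] b0 r1: had r7 ⇒ C
  [3] b2 r5: had r5 ⇒ H
  [4] b0 r0: had r1 ⇒ C
  [5] b2 r1: had r5 ⇒ C
  [6] b1 r2: no row ⇒ E
  [7] b2 r0: had r1 ⇒ C
  [8] b2 r8: had r0 ⇒ C
  [9] b1 r2: had r2 ⇒ H
  [10] b1 r6: had r2 ⇒ C
  [11] b0 r5: had r0 ⇒ C
  [12] b0 r5: had r5 ⇒ H

STATE = b0:5 b1:6 b2:8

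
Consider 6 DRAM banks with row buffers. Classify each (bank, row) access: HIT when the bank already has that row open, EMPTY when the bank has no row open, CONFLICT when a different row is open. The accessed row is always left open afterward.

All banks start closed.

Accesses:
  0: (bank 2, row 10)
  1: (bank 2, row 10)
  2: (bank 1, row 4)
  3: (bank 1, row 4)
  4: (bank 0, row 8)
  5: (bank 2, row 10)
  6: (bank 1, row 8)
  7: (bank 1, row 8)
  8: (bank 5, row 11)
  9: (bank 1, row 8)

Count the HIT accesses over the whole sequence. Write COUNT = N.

COUNT = 5

  [0] b2 r10: no row ⇒ E
  [1] b2 r10: had r10 ⇒ H
  [2] b1 r4: no row ⇒ E
  [3] b1 r4: had r4 ⇒ H
  [4] b0 r8: no row ⇒ E
  [5] b2 r10: had r10 ⇒ H
  [6] b1 r8: had r4 ⇒ C
  [7] b1 r8: had r8 ⇒ H
  [8] b5 r11: no row ⇒ E
  [9] b1 r8: had r8 ⇒ H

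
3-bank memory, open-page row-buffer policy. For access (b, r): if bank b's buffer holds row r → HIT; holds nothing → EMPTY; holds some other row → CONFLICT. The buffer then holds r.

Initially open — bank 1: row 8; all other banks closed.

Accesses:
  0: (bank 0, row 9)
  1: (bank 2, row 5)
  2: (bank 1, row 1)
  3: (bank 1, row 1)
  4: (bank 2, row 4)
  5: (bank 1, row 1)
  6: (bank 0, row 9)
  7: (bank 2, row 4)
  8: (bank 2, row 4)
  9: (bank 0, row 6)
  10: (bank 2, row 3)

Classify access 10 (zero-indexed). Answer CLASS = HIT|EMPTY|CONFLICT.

CLASS = CONFLICT

  [0] b0 r9: no row ⇒ E
  [1] b2 r5: no row ⇒ E
  [2] b1 r1: had r8 ⇒ C
  [3] b1 r1: had r1 ⇒ H
  [4] b2 r4: had r5 ⇒ C
  [5] b1 r1: had r1 ⇒ H
  [6] b0 r9: had r9 ⇒ H
  [7] b2 r4: had r4 ⇒ H
  [8] b2 r4: had r4 ⇒ H
  [9] b0 r6: had r9 ⇒ C
  [10] b2 r3: had r4 ⇒ C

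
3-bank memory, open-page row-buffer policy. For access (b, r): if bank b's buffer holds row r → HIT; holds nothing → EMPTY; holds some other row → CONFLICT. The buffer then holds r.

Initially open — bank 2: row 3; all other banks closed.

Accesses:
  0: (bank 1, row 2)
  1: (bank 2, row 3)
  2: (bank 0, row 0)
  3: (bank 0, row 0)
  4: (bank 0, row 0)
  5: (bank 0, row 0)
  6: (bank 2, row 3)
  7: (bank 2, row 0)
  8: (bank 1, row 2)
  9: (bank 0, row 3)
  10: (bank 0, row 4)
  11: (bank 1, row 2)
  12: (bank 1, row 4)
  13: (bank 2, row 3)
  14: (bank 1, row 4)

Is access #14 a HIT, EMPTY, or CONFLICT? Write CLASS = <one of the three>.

CLASS = HIT

0: bank 1 row 2 — prev None → EMPTY
1: bank 2 row 3 — prev 3 → HIT
2: bank 0 row 0 — prev None → EMPTY
3: bank 0 row 0 — prev 0 → HIT
4: bank 0 row 0 — prev 0 → HIT
5: bank 0 row 0 — prev 0 → HIT
6: bank 2 row 3 — prev 3 → HIT
7: bank 2 row 0 — prev 3 → CONFLICT
8: bank 1 row 2 — prev 2 → HIT
9: bank 0 row 3 — prev 0 → CONFLICT
10: bank 0 row 4 — prev 3 → CONFLICT
11: bank 1 row 2 — prev 2 → HIT
12: bank 1 row 4 — prev 2 → CONFLICT
13: bank 2 row 3 — prev 0 → CONFLICT
14: bank 1 row 4 — prev 4 → HIT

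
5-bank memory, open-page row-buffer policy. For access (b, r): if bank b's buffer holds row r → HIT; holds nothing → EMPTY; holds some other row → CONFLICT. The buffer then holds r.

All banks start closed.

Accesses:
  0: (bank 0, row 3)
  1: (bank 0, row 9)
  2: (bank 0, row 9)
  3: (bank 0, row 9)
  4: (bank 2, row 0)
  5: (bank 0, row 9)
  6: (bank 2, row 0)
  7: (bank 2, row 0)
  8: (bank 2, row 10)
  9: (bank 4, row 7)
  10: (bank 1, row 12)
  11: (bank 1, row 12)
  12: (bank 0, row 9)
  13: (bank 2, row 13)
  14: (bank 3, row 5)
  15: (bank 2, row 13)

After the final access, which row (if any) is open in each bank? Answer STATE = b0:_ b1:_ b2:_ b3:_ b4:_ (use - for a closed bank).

#0 (0,3) E
#1 (0,9) C  (was 3)
#2 (0,9) H  (was 9)
#3 (0,9) H  (was 9)
#4 (2,0) E
#5 (0,9) H  (was 9)
#6 (2,0) H  (was 0)
#7 (2,0) H  (was 0)
#8 (2,10) C  (was 0)
#9 (4,7) E
#10 (1,12) E
#11 (1,12) H  (was 12)
#12 (0,9) H  (was 9)
#13 (2,13) C  (was 10)
#14 (3,5) E
#15 (2,13) H  (was 13)

STATE = b0:9 b1:12 b2:13 b3:5 b4:7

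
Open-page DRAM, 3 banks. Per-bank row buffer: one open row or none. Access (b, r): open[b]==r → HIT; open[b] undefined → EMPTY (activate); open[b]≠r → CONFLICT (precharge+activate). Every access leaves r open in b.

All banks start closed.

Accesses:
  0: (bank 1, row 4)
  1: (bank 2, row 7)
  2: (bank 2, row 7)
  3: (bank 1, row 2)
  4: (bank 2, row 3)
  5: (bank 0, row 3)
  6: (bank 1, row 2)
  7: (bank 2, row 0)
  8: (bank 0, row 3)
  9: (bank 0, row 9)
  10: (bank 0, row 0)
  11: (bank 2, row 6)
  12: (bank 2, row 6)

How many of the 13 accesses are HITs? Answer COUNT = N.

COUNT = 4

step 0: bank1 None->4 [EMPTY]
step 1: bank2 None->7 [EMPTY]
step 2: bank2 7->7 [HIT]
step 3: bank1 4->2 [CONFLICT]
step 4: bank2 7->3 [CONFLICT]
step 5: bank0 None->3 [EMPTY]
step 6: bank1 2->2 [HIT]
step 7: bank2 3->0 [CONFLICT]
step 8: bank0 3->3 [HIT]
step 9: bank0 3->9 [CONFLICT]
step 10: bank0 9->0 [CONFLICT]
step 11: bank2 0->6 [CONFLICT]
step 12: bank2 6->6 [HIT]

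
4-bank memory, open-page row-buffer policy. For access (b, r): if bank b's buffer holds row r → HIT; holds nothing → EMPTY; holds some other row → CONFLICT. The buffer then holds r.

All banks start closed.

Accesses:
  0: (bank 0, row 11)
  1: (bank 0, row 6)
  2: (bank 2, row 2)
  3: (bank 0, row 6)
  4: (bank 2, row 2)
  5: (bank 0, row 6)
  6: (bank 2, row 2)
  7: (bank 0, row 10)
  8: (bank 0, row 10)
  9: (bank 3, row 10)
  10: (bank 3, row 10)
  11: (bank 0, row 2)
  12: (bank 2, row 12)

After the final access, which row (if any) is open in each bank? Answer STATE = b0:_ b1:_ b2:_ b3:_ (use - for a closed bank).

STATE = b0:2 b1:- b2:12 b3:10

#0 (0,11) E
#1 (0,6) C  (was 11)
#2 (2,2) E
#3 (0,6) H  (was 6)
#4 (2,2) H  (was 2)
#5 (0,6) H  (was 6)
#6 (2,2) H  (was 2)
#7 (0,10) C  (was 6)
#8 (0,10) H  (was 10)
#9 (3,10) E
#10 (3,10) H  (was 10)
#11 (0,2) C  (was 10)
#12 (2,12) C  (was 2)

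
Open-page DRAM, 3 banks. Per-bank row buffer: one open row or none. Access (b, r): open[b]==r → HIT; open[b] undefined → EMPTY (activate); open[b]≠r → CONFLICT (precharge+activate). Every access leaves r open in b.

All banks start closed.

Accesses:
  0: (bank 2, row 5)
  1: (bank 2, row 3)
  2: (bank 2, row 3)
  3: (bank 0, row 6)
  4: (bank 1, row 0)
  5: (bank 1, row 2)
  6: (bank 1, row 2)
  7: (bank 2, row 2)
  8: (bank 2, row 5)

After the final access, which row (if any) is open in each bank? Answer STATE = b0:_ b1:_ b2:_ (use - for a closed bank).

STATE = b0:6 b1:2 b2:5

0: bank 2 row 5 — prev None → EMPTY
1: bank 2 row 3 — prev 5 → CONFLICT
2: bank 2 row 3 — prev 3 → HIT
3: bank 0 row 6 — prev None → EMPTY
4: bank 1 row 0 — prev None → EMPTY
5: bank 1 row 2 — prev 0 → CONFLICT
6: bank 1 row 2 — prev 2 → HIT
7: bank 2 row 2 — prev 3 → CONFLICT
8: bank 2 row 5 — prev 2 → CONFLICT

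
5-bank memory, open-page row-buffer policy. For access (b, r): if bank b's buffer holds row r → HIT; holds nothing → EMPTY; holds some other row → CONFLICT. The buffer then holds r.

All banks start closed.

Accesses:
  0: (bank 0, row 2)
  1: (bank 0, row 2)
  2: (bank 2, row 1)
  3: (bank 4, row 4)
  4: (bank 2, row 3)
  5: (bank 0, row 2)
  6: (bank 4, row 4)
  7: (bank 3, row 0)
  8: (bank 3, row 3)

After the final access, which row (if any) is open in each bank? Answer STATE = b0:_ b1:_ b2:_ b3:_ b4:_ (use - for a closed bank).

  [0] b0 r2: no row ⇒ E
  [1] b0 r2: had r2 ⇒ H
  [2] b2 r1: no row ⇒ E
  [3] b4 r4: no row ⇒ E
  [4] b2 r3: had r1 ⇒ C
  [5] b0 r2: had r2 ⇒ H
  [6] b4 r4: had r4 ⇒ H
  [7] b3 r0: no row ⇒ E
  [8] b3 r3: had r0 ⇒ C

STATE = b0:2 b1:- b2:3 b3:3 b4:4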